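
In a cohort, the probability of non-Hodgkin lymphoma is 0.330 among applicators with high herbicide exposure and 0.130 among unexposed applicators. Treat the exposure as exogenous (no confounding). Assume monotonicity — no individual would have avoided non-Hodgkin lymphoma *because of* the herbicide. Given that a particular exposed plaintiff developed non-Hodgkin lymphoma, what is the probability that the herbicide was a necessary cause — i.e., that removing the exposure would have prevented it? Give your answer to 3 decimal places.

PN ≈ 0.606

Let p₁ = 0.33, p₀ = 0.13.
Under exogeneity and monotonicity, PN = (p₁ − p₀) / p₁.
PN = (0.33 − 0.13) / 0.33 = 0.2 / 0.33 ≈ 0.6061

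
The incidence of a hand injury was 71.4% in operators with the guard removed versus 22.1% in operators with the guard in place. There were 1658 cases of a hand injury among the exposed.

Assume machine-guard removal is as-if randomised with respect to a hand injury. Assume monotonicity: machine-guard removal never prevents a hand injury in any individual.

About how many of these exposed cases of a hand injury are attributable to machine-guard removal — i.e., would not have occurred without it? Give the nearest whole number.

p₁ = 0.714, p₀ = 0.221.
PN = (p₁ − p₀)/p₁ = (0.714 − 0.221) / 0.714 ≈ 0.69048.
Attributable cases ≈ PN × (exposed cases) = 0.69048 × 1658 ≈ 1144.81.

about 1145 cases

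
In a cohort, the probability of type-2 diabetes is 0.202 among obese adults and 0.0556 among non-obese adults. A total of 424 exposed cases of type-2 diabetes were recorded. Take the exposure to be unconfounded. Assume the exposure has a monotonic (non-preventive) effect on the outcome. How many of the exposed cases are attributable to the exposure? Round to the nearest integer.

about 307 cases

Let p₁ = 0.202, p₀ = 0.0556.
PN = (p₁ − p₀)/p₁ = (0.202 − 0.0556) / 0.202 ≈ 0.72475.
Attributable cases ≈ PN × (exposed cases) = 0.72475 × 424 ≈ 307.30.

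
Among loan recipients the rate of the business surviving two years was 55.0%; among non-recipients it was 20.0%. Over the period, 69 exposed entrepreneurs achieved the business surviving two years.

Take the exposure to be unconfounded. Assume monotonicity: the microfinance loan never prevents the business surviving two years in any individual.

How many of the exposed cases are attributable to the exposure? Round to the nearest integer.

p₁ = 0.55, p₀ = 0.2.
PN = (p₁ − p₀)/p₁ = (0.55 − 0.2) / 0.55 ≈ 0.63636.
Attributable cases ≈ PN × (exposed cases) = 0.63636 × 69 ≈ 43.91.

about 44 cases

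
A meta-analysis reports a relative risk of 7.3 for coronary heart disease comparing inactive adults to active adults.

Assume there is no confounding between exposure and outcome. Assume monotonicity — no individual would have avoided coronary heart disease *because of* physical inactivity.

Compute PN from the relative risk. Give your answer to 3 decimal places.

Under exogeneity and monotonicity, PN = (RR − 1) / RR = 1 − 1/RR.
PN = (7.3 − 1) / 7.3 = 6.3 / 7.3 ≈ 0.8630

PN ≈ 0.863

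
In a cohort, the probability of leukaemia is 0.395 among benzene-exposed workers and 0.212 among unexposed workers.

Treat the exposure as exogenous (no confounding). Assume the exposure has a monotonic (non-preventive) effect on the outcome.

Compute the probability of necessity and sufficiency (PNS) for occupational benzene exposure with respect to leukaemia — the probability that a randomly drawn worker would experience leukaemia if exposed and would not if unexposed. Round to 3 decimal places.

Let p₁ = 0.395, p₀ = 0.212.
Under exogeneity and monotonicity, PNS = p₁ − p₀.
PNS = 0.395 − 0.212 = 0.183

PNS ≈ 0.183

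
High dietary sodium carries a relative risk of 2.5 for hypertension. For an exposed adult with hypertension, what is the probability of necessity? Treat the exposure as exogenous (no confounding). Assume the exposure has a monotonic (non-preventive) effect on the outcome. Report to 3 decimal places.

Under exogeneity and monotonicity, PN = (RR − 1) / RR = 1 − 1/RR.
PN = (2.5 − 1) / 2.5 = 1.5 / 2.5 ≈ 0.6000

PN ≈ 0.600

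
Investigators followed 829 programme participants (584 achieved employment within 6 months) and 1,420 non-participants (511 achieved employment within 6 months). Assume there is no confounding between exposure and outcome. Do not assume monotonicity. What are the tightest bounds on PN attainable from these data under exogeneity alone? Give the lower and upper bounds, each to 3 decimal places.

p₁ = P(outcome | exposed) = 584/829 = 0.70446
p₀ = P(outcome | unexposed) = 511/1420 = 0.35986
Under exogeneity alone the bounds on PN are max{0,(p₁−p₀)/p₁} ≤ PN ≤ min{1,(1−p₀)/p₁}.
  lower = (p₁ − p₀)/p₁ = 0.3446 / 0.70446 ≈ 0.4892
  upper = min{1, (1 − p₀)/p₁} = 0.64014 / 0.70446 ≈ 0.9087

0.489 ≤ PN ≤ 0.909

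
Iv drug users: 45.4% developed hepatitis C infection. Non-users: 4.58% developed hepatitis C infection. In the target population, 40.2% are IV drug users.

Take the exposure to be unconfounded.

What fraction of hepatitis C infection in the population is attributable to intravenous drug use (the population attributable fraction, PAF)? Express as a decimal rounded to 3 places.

p₁ = 0.454, p₀ = 0.0458.
Overall risk P(Y=1) = π·p₁ + (1−π)·p₀ = 0.402×0.454 + 0.598×0.0458 = 0.2099.
Under exogeneity, PAF = [P(Y=1) − p₀] / P(Y=1).
PAF = (0.2099 − 0.0458) / 0.2099 ≈ 0.7818

PAF ≈ 0.782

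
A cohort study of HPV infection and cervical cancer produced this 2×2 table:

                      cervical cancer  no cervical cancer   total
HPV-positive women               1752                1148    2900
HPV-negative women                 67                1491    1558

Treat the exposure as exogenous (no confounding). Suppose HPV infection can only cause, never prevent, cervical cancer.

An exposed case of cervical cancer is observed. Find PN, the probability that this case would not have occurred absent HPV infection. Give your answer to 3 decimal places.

PN ≈ 0.929

p₁ = P(outcome | exposed) = 1752/2900 = 0.60414
p₀ = P(outcome | unexposed) = 67/1558 = 0.043004
Under exogeneity and monotonicity, PN = (p₁ − p₀) / p₁.
PN = (0.60414 − 0.043004) / 0.60414 = 0.56113 / 0.60414 ≈ 0.9288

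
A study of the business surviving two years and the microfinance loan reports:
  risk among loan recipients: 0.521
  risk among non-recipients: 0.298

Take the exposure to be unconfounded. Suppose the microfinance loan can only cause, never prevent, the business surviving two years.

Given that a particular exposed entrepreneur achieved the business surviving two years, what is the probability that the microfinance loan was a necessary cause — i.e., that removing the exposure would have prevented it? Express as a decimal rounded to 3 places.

PN ≈ 0.428

Let p₁ = 0.521, p₀ = 0.298.
Under exogeneity and monotonicity, PN = (p₁ − p₀) / p₁.
PN = (0.521 − 0.298) / 0.521 = 0.223 / 0.521 ≈ 0.4280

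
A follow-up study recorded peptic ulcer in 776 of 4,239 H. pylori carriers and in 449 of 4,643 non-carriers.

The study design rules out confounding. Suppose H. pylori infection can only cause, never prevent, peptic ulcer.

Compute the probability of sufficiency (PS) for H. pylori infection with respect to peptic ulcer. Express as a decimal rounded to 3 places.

PS ≈ 0.096

p₁ = P(outcome | exposed) = 776/4239 = 0.18306
p₀ = P(outcome | unexposed) = 449/4643 = 0.096705
Under exogeneity and monotonicity, PS = (p₁ − p₀) / (1 − p₀).
PS = (0.18306 − 0.096705) / (1 − 0.096705) = 0.086357 / 0.9033 ≈ 0.0956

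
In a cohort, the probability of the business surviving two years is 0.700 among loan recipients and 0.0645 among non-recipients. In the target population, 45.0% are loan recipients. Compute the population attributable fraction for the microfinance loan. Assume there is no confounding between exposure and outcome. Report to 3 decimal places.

PAF ≈ 0.816

Let p₁ = 0.7, p₀ = 0.0645.
Overall risk P(Y=1) = π·p₁ + (1−π)·p₀ = 0.45×0.7 + 0.55×0.0645 = 0.35047.
Under exogeneity, PAF = [P(Y=1) − p₀] / P(Y=1).
PAF = (0.35047 − 0.0645) / 0.35047 ≈ 0.8160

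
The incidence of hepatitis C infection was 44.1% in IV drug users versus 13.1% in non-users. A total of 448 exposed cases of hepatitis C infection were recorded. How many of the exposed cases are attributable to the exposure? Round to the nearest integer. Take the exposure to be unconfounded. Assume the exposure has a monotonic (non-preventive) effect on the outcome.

p₁ = 0.441, p₀ = 0.131.
PN = (p₁ − p₀)/p₁ = (0.441 − 0.131) / 0.441 ≈ 0.70295.
Attributable cases ≈ PN × (exposed cases) = 0.70295 × 448 ≈ 314.92.

about 315 cases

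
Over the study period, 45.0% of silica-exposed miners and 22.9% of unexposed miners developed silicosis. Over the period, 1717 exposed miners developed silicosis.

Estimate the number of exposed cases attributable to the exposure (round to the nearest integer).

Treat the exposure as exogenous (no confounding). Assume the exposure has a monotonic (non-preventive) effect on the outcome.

p₁ = 0.45, p₀ = 0.229.
PN = (p₁ − p₀)/p₁ = (0.45 − 0.229) / 0.45 ≈ 0.49111.
Attributable cases ≈ PN × (exposed cases) = 0.49111 × 1717 ≈ 843.24.

about 843 cases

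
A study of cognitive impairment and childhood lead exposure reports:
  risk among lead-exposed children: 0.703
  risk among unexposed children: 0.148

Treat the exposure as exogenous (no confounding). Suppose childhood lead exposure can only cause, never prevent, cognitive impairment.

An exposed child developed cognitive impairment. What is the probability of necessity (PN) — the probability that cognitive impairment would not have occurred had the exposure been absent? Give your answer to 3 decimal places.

PN ≈ 0.789

Let p₁ = 0.703, p₀ = 0.148.
Under exogeneity and monotonicity, PN = (p₁ − p₀) / p₁.
PN = (0.703 − 0.148) / 0.703 = 0.555 / 0.703 ≈ 0.7895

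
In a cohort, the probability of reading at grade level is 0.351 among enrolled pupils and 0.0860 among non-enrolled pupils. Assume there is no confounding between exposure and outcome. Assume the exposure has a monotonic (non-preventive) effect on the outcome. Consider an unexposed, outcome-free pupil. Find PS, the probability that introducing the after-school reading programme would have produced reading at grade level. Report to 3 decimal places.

PS ≈ 0.290

Let p₁ = 0.351, p₀ = 0.086.
Under exogeneity and monotonicity, PS = (p₁ − p₀) / (1 − p₀).
PS = (0.351 − 0.086) / (1 − 0.086) = 0.265 / 0.914 ≈ 0.2899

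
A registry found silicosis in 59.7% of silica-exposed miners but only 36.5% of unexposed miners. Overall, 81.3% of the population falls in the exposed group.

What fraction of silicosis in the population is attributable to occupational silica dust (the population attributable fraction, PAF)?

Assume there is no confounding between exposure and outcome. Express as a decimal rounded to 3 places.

p₁ = 0.597, p₀ = 0.365.
Overall risk P(Y=1) = π·p₁ + (1−π)·p₀ = 0.813×0.597 + 0.187×0.365 = 0.55362.
Under exogeneity, PAF = [P(Y=1) − p₀] / P(Y=1).
PAF = (0.55362 − 0.365) / 0.55362 ≈ 0.3407

PAF ≈ 0.341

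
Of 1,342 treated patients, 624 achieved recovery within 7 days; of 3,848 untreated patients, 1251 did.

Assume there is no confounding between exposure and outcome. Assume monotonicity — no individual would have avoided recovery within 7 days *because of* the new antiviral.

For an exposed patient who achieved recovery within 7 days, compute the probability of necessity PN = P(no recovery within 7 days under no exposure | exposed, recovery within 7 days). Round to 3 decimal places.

PN ≈ 0.301

p₁ = P(outcome | exposed) = 624/1342 = 0.46498
p₀ = P(outcome | unexposed) = 1251/3848 = 0.3251
Under exogeneity and monotonicity, PN = (p₁ − p₀) / p₁.
PN = (0.46498 − 0.3251) / 0.46498 = 0.13987 / 0.46498 ≈ 0.3008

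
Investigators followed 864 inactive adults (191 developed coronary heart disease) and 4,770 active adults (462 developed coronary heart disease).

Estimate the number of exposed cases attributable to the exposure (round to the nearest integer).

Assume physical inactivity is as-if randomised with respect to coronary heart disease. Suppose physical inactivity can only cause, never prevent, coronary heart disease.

about 107 cases

p₁ = P(outcome | exposed) = 191/864 = 0.22106
p₀ = P(outcome | unexposed) = 462/4770 = 0.096855
PN = (p₁ − p₀)/p₁ = (0.22106 − 0.096855) / 0.22106 ≈ 0.56187.
Attributable cases ≈ PN × (exposed cases) = 0.56187 × 191 ≈ 107.32.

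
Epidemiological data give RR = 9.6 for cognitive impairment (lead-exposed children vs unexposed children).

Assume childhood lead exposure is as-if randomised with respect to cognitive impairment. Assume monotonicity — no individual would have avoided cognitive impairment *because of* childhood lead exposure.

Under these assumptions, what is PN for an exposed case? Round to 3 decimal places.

PN ≈ 0.896

Under exogeneity and monotonicity, PN = (RR − 1) / RR = 1 − 1/RR.
PN = (9.6 − 1) / 9.6 = 8.6 / 9.6 ≈ 0.8958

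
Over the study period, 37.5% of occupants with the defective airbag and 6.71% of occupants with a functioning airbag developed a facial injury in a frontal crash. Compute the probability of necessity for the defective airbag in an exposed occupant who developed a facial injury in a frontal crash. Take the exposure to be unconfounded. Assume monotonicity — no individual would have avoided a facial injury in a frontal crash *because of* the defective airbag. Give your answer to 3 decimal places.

p₁ = 0.375, p₀ = 0.0671.
Under exogeneity and monotonicity, PN = (p₁ − p₀) / p₁.
PN = (0.375 − 0.0671) / 0.375 = 0.3079 / 0.375 ≈ 0.8211

PN ≈ 0.821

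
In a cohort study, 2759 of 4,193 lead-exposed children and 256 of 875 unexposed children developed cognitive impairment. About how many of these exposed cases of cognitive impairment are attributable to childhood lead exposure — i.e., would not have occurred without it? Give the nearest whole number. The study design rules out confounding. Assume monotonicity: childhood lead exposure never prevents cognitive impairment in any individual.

about 1532 cases

p₁ = P(outcome | exposed) = 2759/4193 = 0.658
p₀ = P(outcome | unexposed) = 256/875 = 0.29257
PN = (p₁ − p₀)/p₁ = (0.658 − 0.29257) / 0.658 ≈ 0.55536.
Attributable cases ≈ PN × (exposed cases) = 0.55536 × 2759 ≈ 1532.25.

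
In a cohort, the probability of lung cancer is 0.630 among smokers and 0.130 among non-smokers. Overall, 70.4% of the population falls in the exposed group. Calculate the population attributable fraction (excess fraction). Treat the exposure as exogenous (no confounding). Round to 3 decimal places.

PAF ≈ 0.730

Let p₁ = 0.63, p₀ = 0.13.
Overall risk P(Y=1) = π·p₁ + (1−π)·p₀ = 0.704×0.63 + 0.296×0.13 = 0.482.
Under exogeneity, PAF = [P(Y=1) − p₀] / P(Y=1).
PAF = (0.482 − 0.13) / 0.482 ≈ 0.7303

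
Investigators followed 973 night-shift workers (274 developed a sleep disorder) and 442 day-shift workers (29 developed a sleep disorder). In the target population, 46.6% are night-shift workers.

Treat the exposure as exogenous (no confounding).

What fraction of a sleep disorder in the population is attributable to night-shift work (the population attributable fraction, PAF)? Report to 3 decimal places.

p₁ = P(outcome | exposed) = 274/973 = 0.2816
p₀ = P(outcome | unexposed) = 29/442 = 0.065611
Overall risk P(Y=1) = π·p₁ + (1−π)·p₀ = 0.466×0.2816 + 0.534×0.065611 = 0.16626.
Under exogeneity, PAF = [P(Y=1) − p₀] / P(Y=1).
PAF = (0.16626 − 0.065611) / 0.16626 ≈ 0.6054

PAF ≈ 0.605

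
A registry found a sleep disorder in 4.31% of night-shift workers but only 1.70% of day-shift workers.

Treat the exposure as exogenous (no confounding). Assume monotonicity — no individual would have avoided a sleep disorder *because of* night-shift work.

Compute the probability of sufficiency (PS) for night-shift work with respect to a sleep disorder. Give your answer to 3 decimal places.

p₁ = 0.0431, p₀ = 0.017.
Under exogeneity and monotonicity, PS = (p₁ − p₀) / (1 − p₀).
PS = (0.0431 − 0.017) / (1 − 0.017) = 0.0261 / 0.983 ≈ 0.0266

PS ≈ 0.027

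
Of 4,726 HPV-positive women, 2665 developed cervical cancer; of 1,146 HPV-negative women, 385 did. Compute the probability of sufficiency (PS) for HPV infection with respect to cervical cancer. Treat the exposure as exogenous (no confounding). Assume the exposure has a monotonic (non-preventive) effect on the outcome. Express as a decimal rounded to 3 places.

p₁ = P(outcome | exposed) = 2665/4726 = 0.5639
p₀ = P(outcome | unexposed) = 385/1146 = 0.33595
Under exogeneity and monotonicity, PS = (p₁ − p₀) / (1 − p₀).
PS = (0.5639 − 0.33595) / (1 − 0.33595) = 0.22795 / 0.66405 ≈ 0.3433

PS ≈ 0.343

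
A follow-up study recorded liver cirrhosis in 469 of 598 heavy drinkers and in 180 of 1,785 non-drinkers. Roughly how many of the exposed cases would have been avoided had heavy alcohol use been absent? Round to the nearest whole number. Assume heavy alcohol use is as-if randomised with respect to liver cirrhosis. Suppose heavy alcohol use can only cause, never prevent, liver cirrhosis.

about 409 cases

p₁ = P(outcome | exposed) = 469/598 = 0.78428
p₀ = P(outcome | unexposed) = 180/1785 = 0.10084
PN = (p₁ − p₀)/p₁ = (0.78428 − 0.10084) / 0.78428 ≈ 0.87142.
Attributable cases ≈ PN × (exposed cases) = 0.87142 × 469 ≈ 408.70.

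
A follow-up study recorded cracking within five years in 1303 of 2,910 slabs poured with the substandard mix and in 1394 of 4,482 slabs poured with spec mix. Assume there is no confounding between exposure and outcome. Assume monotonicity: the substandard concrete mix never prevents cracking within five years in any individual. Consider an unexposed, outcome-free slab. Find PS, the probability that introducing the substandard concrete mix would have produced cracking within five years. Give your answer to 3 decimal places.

p₁ = P(outcome | exposed) = 1303/2910 = 0.44777
p₀ = P(outcome | unexposed) = 1394/4482 = 0.31102
Under exogeneity and monotonicity, PS = (p₁ − p₀) / (1 − p₀).
PS = (0.44777 − 0.31102) / (1 − 0.31102) = 0.13674 / 0.68898 ≈ 0.1985

PS ≈ 0.198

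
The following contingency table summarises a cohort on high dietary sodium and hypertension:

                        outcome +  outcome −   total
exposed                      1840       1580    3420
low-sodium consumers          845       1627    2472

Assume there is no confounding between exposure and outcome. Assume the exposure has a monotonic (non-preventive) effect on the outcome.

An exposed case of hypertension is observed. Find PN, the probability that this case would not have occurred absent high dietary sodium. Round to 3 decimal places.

PN ≈ 0.365

p₁ = P(outcome | exposed) = 1840/3420 = 0.53801
p₀ = P(outcome | unexposed) = 845/2472 = 0.34183
Under exogeneity and monotonicity, PN = (p₁ − p₀) / p₁.
PN = (0.53801 − 0.34183) / 0.53801 = 0.19618 / 0.53801 ≈ 0.3646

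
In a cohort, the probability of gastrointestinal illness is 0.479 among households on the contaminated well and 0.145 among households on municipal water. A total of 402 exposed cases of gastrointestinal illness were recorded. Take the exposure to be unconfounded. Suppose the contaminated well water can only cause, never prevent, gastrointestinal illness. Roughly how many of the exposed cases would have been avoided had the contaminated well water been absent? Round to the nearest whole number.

Let p₁ = 0.479, p₀ = 0.145.
PN = (p₁ − p₀)/p₁ = (0.479 − 0.145) / 0.479 ≈ 0.69729.
Attributable cases ≈ PN × (exposed cases) = 0.69729 × 402 ≈ 280.31.

about 280 cases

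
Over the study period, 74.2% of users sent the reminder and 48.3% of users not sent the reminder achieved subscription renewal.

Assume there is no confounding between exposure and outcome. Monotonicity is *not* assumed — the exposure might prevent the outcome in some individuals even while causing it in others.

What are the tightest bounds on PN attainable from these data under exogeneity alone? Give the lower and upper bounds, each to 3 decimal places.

p₁ = 0.742, p₀ = 0.483.
Under exogeneity alone the bounds on PN are max{0,(p₁−p₀)/p₁} ≤ PN ≤ min{1,(1−p₀)/p₁}.
  lower = (p₁ − p₀)/p₁ = 0.259 / 0.742 ≈ 0.3491
  upper = min{1, (1 − p₀)/p₁} = 0.517 / 0.742 ≈ 0.6968

0.349 ≤ PN ≤ 0.697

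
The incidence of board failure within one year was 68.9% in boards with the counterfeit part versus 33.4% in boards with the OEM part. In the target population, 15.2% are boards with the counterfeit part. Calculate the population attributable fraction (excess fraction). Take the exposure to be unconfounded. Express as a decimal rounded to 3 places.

p₁ = 0.689, p₀ = 0.334.
Overall risk P(Y=1) = π·p₁ + (1−π)·p₀ = 0.152×0.689 + 0.848×0.334 = 0.38796.
Under exogeneity, PAF = [P(Y=1) − p₀] / P(Y=1).
PAF = (0.38796 − 0.334) / 0.38796 ≈ 0.1391

PAF ≈ 0.139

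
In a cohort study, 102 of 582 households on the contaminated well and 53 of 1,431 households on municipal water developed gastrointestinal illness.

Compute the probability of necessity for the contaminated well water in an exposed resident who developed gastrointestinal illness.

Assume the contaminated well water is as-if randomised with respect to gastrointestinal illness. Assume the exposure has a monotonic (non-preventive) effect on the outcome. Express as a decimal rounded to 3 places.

p₁ = P(outcome | exposed) = 102/582 = 0.17526
p₀ = P(outcome | unexposed) = 53/1431 = 0.037037
Under exogeneity and monotonicity, PN = (p₁ − p₀) / p₁.
PN = (0.17526 − 0.037037) / 0.17526 = 0.13822 / 0.17526 ≈ 0.7887

PN ≈ 0.789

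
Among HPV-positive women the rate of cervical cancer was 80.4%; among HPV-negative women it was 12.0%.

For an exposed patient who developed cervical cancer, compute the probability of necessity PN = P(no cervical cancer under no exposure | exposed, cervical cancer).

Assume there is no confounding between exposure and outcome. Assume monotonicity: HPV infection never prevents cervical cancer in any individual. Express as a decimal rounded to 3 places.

p₁ = 0.804, p₀ = 0.12.
Under exogeneity and monotonicity, PN = (p₁ − p₀) / p₁.
PN = (0.804 − 0.12) / 0.804 = 0.684 / 0.804 ≈ 0.8507

PN ≈ 0.851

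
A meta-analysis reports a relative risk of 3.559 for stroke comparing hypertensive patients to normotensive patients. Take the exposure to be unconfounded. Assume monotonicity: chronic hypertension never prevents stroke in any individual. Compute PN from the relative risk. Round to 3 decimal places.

Under exogeneity and monotonicity, PN = (RR − 1) / RR = 1 − 1/RR.
PN = (3.559 − 1) / 3.559 = 2.559 / 3.559 ≈ 0.7190

PN ≈ 0.719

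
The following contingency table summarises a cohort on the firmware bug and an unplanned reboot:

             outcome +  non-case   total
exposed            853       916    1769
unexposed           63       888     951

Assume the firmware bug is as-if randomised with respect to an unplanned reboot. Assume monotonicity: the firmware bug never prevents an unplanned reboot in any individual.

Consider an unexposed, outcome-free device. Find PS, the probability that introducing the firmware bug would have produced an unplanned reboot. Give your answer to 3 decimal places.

PS ≈ 0.445

p₁ = P(outcome | exposed) = 853/1769 = 0.48219
p₀ = P(outcome | unexposed) = 63/951 = 0.066246
Under exogeneity and monotonicity, PS = (p₁ − p₀) / (1 − p₀).
PS = (0.48219 − 0.066246) / (1 − 0.066246) = 0.41595 / 0.93375 ≈ 0.4455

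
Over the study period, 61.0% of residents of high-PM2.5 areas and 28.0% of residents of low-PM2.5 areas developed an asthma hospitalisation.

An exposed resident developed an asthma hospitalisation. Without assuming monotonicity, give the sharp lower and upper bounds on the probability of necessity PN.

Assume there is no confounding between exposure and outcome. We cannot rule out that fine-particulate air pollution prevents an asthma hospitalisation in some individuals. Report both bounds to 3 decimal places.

0.541 ≤ PN ≤ 1.000

p₁ = 0.61, p₀ = 0.28.
Under exogeneity alone the bounds on PN are max{0,(p₁−p₀)/p₁} ≤ PN ≤ min{1,(1−p₀)/p₁}.
  lower = (p₁ − p₀)/p₁ = 0.33 / 0.61 ≈ 0.5410
  upper = min{1, (1 − p₀)/p₁} = 0.72 / 0.61 ≈ 1.1803 → capped at 1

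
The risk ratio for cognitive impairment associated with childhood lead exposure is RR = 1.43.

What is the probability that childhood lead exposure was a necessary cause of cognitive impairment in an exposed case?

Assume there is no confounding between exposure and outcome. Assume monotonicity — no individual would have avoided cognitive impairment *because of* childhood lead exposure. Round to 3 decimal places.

PN ≈ 0.301

Under exogeneity and monotonicity, PN = (RR − 1) / RR = 1 − 1/RR.
PN = (1.43 − 1) / 1.43 = 0.43 / 1.43 ≈ 0.3007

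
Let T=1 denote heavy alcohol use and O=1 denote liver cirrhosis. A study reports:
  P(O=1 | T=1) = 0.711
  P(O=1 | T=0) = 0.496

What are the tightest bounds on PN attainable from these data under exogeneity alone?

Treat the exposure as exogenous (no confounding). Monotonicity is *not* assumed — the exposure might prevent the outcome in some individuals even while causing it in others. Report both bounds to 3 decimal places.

Let p₁ = 0.711, p₀ = 0.496.
Under exogeneity alone the bounds on PN are max{0,(p₁−p₀)/p₁} ≤ PN ≤ min{1,(1−p₀)/p₁}.
  lower = (p₁ − p₀)/p₁ = 0.215 / 0.711 ≈ 0.3024
  upper = min{1, (1 − p₀)/p₁} = 0.504 / 0.711 ≈ 0.7089

0.302 ≤ PN ≤ 0.709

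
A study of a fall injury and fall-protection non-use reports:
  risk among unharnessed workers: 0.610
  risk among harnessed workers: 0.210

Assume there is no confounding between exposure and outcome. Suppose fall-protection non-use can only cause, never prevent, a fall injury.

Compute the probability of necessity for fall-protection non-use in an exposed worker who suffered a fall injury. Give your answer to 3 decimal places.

PN ≈ 0.656

Let p₁ = 0.61, p₀ = 0.21.
Under exogeneity and monotonicity, PN = (p₁ − p₀) / p₁.
PN = (0.61 − 0.21) / 0.61 = 0.4 / 0.61 ≈ 0.6557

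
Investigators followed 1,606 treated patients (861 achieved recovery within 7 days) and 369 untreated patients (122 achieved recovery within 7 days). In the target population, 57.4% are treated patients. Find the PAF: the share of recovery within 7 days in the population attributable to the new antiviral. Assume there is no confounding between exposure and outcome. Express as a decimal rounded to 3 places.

p₁ = P(outcome | exposed) = 861/1606 = 0.53611
p₀ = P(outcome | unexposed) = 122/369 = 0.33062
Overall risk P(Y=1) = π·p₁ + (1−π)·p₀ = 0.574×0.53611 + 0.426×0.33062 = 0.44858.
Under exogeneity, PAF = [P(Y=1) − p₀] / P(Y=1).
PAF = (0.44858 − 0.33062) / 0.44858 ≈ 0.2629

PAF ≈ 0.263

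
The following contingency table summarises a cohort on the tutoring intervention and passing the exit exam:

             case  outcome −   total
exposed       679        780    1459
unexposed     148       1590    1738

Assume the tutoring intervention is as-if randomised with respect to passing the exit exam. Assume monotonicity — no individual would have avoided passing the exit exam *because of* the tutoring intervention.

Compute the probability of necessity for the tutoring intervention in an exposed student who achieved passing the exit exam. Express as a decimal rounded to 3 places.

PN ≈ 0.817

p₁ = P(outcome | exposed) = 679/1459 = 0.46539
p₀ = P(outcome | unexposed) = 148/1738 = 0.085155
Under exogeneity and monotonicity, PN = (p₁ − p₀)/p₁.
PN = (0.46539 − 0.085155) / 0.46539 ≈ 0.8170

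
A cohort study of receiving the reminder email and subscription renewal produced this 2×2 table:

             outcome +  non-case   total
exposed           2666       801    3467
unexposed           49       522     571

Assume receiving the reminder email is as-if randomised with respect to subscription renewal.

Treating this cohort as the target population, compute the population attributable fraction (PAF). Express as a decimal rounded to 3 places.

PAF ≈ 0.872

p₁ = P(outcome | exposed) = 2666/3467 = 0.76896
p₀ = P(outcome | unexposed) = 49/571 = 0.085814
Exposure prevalence π = 3467/4038 = 0.85859; overall risk P(Y=1) = 0.67236.
Under exogeneity, PAF = [P(Y=1) − p₀]/P(Y=1).
PAF = (0.67236 − 0.085814) / 0.67236 ≈ 0.8724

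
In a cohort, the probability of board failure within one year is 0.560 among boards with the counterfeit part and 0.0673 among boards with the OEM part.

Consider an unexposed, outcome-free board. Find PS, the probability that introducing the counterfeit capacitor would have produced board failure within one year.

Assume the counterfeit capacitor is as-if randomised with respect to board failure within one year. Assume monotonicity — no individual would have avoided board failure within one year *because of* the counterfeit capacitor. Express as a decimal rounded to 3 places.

PS ≈ 0.528

Let p₁ = 0.56, p₀ = 0.0673.
Under exogeneity and monotonicity, PS = (p₁ − p₀) / (1 − p₀).
PS = (0.56 − 0.0673) / (1 − 0.0673) = 0.4927 / 0.9327 ≈ 0.5283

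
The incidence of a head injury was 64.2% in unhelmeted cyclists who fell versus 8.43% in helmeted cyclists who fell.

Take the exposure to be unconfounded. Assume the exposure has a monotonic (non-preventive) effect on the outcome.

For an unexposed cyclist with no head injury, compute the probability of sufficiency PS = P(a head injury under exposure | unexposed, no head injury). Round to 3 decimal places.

PS ≈ 0.609

p₁ = 0.642, p₀ = 0.0843.
Under exogeneity and monotonicity, PS = (p₁ − p₀) / (1 − p₀).
PS = (0.642 − 0.0843) / (1 − 0.0843) = 0.5577 / 0.9157 ≈ 0.6090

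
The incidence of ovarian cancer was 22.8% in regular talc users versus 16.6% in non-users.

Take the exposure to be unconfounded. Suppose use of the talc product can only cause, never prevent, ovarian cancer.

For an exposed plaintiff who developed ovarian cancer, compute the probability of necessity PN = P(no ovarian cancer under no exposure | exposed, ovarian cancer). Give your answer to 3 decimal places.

PN ≈ 0.272

p₁ = 0.228, p₀ = 0.166.
Under exogeneity and monotonicity, PN = (p₁ − p₀) / p₁.
PN = (0.228 − 0.166) / 0.228 = 0.062 / 0.228 ≈ 0.2719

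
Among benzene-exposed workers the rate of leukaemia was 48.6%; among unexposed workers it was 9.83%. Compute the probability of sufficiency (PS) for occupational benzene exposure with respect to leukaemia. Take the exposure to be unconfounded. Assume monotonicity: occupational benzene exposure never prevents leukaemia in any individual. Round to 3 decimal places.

PS ≈ 0.430

p₁ = 0.486, p₀ = 0.0983.
Under exogeneity and monotonicity, PS = (p₁ − p₀) / (1 − p₀).
PS = (0.486 − 0.0983) / (1 − 0.0983) = 0.3877 / 0.9017 ≈ 0.4300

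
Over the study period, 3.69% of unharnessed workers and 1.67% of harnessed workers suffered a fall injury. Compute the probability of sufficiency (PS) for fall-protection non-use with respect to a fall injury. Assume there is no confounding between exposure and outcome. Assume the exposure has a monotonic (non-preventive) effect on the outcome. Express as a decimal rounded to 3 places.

p₁ = 0.0369, p₀ = 0.0167.
Under exogeneity and monotonicity, PS = (p₁ − p₀) / (1 − p₀).
PS = (0.0369 − 0.0167) / (1 − 0.0167) = 0.0202 / 0.9833 ≈ 0.0205

PS ≈ 0.021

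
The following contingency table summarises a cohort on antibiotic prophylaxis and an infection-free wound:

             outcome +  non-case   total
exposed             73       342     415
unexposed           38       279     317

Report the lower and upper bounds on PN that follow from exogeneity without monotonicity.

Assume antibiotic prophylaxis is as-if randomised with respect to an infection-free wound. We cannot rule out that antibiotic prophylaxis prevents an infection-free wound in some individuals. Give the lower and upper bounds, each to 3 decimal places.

p₁ = P(outcome | exposed) = 73/415 = 0.1759
p₀ = P(outcome | unexposed) = 38/317 = 0.11987
Under exogeneity alone the bounds on PN are max{0,(p₁−p₀)/p₁} ≤ PN ≤ min{1,(1−p₀)/p₁}.
  lower = (p₁ − p₀)/p₁ = 0.05603 / 0.1759 ≈ 0.3185
  upper = min{1, (1 − p₀)/p₁} = 0.88013 / 0.1759 ≈ 5.0035 → capped at 1

0.319 ≤ PN ≤ 1.000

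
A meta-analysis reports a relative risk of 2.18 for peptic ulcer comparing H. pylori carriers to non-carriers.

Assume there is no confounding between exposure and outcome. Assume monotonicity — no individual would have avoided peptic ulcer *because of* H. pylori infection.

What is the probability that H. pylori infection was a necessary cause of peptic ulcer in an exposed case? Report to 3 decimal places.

Under exogeneity and monotonicity, PN = (RR − 1) / RR = 1 − 1/RR.
PN = (2.18 − 1) / 2.18 = 1.18 / 2.18 ≈ 0.5413

PN ≈ 0.541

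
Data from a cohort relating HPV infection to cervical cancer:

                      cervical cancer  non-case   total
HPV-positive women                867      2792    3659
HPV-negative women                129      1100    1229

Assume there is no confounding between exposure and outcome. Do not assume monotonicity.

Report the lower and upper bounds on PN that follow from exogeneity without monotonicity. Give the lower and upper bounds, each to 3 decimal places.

0.557 ≤ PN ≤ 1.000

p₁ = P(outcome | exposed) = 867/3659 = 0.23695
p₀ = P(outcome | unexposed) = 129/1229 = 0.10496
Under exogeneity alone the bounds on PN are max{0,(p₁−p₀)/p₁} ≤ PN ≤ min{1,(1−p₀)/p₁}.
  lower = (p₁ − p₀)/p₁ = 0.13199 / 0.23695 ≈ 0.5570
  upper = min{1, (1 − p₀)/p₁} = 0.89504 / 0.23695 ≈ 3.7773 → capped at 1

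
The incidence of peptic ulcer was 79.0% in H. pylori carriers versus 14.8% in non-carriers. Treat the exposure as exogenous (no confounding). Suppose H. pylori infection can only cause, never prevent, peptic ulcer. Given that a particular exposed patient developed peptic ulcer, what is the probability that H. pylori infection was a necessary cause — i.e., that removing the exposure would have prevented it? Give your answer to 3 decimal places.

PN ≈ 0.813

p₁ = 0.79, p₀ = 0.148.
Under exogeneity and monotonicity, PN = (p₁ − p₀) / p₁.
PN = (0.79 − 0.148) / 0.79 = 0.642 / 0.79 ≈ 0.8127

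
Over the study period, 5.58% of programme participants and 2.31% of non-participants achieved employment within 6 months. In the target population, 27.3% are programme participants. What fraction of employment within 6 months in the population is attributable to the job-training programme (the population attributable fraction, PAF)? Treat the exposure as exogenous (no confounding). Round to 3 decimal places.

p₁ = 0.0558, p₀ = 0.0231.
Overall risk P(Y=1) = π·p₁ + (1−π)·p₀ = 0.273×0.0558 + 0.727×0.0231 = 0.032027.
Under exogeneity, PAF = [P(Y=1) − p₀] / P(Y=1).
PAF = (0.032027 − 0.0231) / 0.032027 ≈ 0.2787

PAF ≈ 0.279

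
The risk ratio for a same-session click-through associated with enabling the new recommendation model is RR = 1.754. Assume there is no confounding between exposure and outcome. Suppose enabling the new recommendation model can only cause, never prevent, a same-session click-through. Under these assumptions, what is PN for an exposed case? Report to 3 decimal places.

Under exogeneity and monotonicity, PN = (RR − 1) / RR = 1 − 1/RR.
PN = (1.754 − 1) / 1.754 = 0.754 / 1.754 ≈ 0.4299

PN ≈ 0.430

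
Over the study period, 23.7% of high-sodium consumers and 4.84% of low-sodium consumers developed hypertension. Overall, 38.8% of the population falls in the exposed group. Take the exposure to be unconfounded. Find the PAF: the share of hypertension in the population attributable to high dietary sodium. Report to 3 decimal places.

p₁ = 0.237, p₀ = 0.0484.
Overall risk P(Y=1) = π·p₁ + (1−π)·p₀ = 0.388×0.237 + 0.612×0.0484 = 0.12158.
Under exogeneity, PAF = [P(Y=1) − p₀] / P(Y=1).
PAF = (0.12158 − 0.0484) / 0.12158 ≈ 0.6019

PAF ≈ 0.602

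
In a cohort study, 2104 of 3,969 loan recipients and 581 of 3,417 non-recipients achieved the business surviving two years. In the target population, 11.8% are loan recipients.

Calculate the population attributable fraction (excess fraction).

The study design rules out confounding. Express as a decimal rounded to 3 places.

PAF ≈ 0.200

p₁ = P(outcome | exposed) = 2104/3969 = 0.53011
p₀ = P(outcome | unexposed) = 581/3417 = 0.17003
Overall risk P(Y=1) = π·p₁ + (1−π)·p₀ = 0.118×0.53011 + 0.882×0.17003 = 0.21252.
Under exogeneity, PAF = [P(Y=1) − p₀] / P(Y=1).
PAF = (0.21252 − 0.17003) / 0.21252 ≈ 0.1999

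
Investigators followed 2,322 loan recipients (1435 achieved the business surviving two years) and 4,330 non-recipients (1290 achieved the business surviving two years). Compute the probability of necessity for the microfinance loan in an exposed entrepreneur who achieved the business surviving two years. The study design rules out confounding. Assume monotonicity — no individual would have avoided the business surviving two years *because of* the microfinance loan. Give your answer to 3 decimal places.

PN ≈ 0.518

p₁ = P(outcome | exposed) = 1435/2322 = 0.618
p₀ = P(outcome | unexposed) = 1290/4330 = 0.29792
Under exogeneity and monotonicity, PN = (p₁ − p₀) / p₁.
PN = (0.618 − 0.29792) / 0.618 = 0.32008 / 0.618 ≈ 0.5179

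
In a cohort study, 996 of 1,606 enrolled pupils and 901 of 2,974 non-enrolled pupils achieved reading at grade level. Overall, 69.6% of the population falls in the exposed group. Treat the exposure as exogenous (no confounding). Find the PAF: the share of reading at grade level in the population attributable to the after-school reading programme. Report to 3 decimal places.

p₁ = P(outcome | exposed) = 996/1606 = 0.62017
p₀ = P(outcome | unexposed) = 901/2974 = 0.30296
Overall risk P(Y=1) = π·p₁ + (1−π)·p₀ = 0.696×0.62017 + 0.304×0.30296 = 0.52374.
Under exogeneity, PAF = [P(Y=1) − p₀] / P(Y=1).
PAF = (0.52374 − 0.30296) / 0.52374 ≈ 0.4215

PAF ≈ 0.422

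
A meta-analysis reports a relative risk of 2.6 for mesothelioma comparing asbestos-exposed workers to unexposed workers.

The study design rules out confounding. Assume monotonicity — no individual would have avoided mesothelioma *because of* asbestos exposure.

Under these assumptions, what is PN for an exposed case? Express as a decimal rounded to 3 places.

Under exogeneity and monotonicity, PN = (RR − 1) / RR = 1 − 1/RR.
PN = (2.6 − 1) / 2.6 = 1.6 / 2.6 ≈ 0.6154

PN ≈ 0.615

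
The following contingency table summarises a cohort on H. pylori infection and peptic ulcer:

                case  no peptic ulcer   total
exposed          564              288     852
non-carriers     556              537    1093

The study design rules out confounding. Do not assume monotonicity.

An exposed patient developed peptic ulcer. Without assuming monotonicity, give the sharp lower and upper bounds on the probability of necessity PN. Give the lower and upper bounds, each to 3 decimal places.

0.232 ≤ PN ≤ 0.742

p₁ = P(outcome | exposed) = 564/852 = 0.66197
p₀ = P(outcome | unexposed) = 556/1093 = 0.50869
Under exogeneity alone the bounds on PN are max{0,(p₁−p₀)/p₁} ≤ PN ≤ min{1,(1−p₀)/p₁}.
  lower = (p₁ − p₀)/p₁ = 0.15328 / 0.66197 ≈ 0.2316
  upper = min{1, (1 − p₀)/p₁} = 0.49131 / 0.66197 ≈ 0.7422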